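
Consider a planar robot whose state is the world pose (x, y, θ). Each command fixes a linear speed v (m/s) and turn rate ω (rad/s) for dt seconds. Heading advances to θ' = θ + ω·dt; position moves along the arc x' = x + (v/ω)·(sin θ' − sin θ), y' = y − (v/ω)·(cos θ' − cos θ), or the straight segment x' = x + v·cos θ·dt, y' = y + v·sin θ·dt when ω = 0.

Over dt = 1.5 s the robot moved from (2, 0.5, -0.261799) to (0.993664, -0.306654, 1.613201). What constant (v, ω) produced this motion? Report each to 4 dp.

Δθ = 1.613201 − -0.261799 = 1.875000
ω = Δθ/dt = 1.875000/1.5 = 1.2500
R = Δx/(sin θ' − sin θ) = -0.8000
v = R·ω = -0.8000·1.2500 = -1.0000

v = -1.0000, ω = 1.2500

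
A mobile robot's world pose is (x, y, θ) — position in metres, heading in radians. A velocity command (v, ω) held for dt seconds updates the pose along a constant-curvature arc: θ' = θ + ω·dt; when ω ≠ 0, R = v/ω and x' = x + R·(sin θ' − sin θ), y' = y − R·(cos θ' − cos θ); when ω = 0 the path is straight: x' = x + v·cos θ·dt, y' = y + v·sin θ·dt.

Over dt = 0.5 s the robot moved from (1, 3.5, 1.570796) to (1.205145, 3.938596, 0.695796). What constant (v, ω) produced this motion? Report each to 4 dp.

v = 1.0000, ω = -1.7500

Δθ = 0.695796 − 1.570796 = -0.875000
ω = Δθ/dt = -0.875000/0.5 = -1.7500
R = −Δy/(cos θ' − cos θ) = -0.5714
v = R·ω = -0.5714·-1.7500 = 1.0000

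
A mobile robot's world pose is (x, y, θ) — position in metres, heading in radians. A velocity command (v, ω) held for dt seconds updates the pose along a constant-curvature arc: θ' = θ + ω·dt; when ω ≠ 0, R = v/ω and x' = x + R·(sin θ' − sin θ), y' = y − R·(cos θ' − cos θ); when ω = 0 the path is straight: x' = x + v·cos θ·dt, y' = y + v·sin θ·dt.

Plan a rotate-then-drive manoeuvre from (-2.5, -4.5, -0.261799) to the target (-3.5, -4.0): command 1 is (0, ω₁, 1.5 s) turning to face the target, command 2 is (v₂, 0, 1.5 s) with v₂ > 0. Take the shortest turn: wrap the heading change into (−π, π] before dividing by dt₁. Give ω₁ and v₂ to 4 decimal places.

ω₁ = 1.9598, v₂ = 0.7454

heading to target = atan2(-4−-4.5, -3.5−-2.5) = 2.6779
Δθ = wrap(2.6779 − -0.2618) = 2.9397; ω₁ = Δθ/dt₁ = 1.9598
distance = √((-3.5−-2.5)² + (-4−-4.5)²) = 1.1180; v₂ = distance/dt₂ = 0.7454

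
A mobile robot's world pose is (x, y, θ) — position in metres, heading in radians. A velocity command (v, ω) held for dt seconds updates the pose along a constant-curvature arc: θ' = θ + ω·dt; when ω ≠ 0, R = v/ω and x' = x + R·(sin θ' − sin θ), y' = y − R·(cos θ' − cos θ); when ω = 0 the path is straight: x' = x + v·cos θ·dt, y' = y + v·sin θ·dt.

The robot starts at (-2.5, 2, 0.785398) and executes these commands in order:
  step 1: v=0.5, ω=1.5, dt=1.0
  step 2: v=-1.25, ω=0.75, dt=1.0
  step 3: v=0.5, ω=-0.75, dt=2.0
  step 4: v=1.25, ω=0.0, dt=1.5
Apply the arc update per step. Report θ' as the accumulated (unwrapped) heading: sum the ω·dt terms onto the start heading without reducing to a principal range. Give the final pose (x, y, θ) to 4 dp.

step 1: θ'=2.2854 (R=0.3333) → pose (-2.4839, 2.4541, 2.2854)
step 2: θ'=3.0354 (R=-1.6667) → pose (-1.4017, 1.8891, 3.0354)
step 3: θ'=1.5354 (R=-0.6667) → pose (-1.9972, 2.5756, 1.5354)
step 4: θ'=1.5354 (straight) → pose (-1.9309, 4.4494, 1.5354)

(-1.9309, 4.4494, 1.5354)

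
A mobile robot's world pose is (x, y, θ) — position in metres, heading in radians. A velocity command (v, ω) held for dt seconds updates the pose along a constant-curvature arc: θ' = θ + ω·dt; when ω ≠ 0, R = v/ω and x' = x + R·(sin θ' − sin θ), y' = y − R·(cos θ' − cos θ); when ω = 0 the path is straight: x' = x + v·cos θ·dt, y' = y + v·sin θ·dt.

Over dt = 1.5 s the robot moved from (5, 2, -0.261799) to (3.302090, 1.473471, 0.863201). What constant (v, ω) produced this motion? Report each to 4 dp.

Δθ = 0.863201 − -0.261799 = 1.125000
ω = Δθ/dt = 1.125000/1.5 = 0.7500
R = Δx/(sin θ' − sin θ) = -1.6667
v = R·ω = -1.6667·0.7500 = -1.2500

v = -1.2500, ω = 0.7500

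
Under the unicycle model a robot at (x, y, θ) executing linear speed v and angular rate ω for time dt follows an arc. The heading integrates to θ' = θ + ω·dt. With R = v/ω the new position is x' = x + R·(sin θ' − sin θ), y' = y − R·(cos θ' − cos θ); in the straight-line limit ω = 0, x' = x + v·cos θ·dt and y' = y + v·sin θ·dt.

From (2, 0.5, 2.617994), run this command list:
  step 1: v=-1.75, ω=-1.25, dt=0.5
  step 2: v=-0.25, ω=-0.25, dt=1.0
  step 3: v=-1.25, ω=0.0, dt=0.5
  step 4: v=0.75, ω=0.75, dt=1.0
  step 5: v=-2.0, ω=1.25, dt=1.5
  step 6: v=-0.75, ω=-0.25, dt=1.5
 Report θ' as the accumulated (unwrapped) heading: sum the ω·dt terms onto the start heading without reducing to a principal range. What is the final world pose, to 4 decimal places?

step 1: θ'=1.9930 (R=1.4000) → pose (2.5771, -0.1388, 1.9930)
step 2: θ'=1.7430 (R=1.0000) → pose (2.6501, -0.3772, 1.7430)
step 3: θ'=1.7430 (straight) → pose (2.7572, -0.9929, 1.7430)
step 4: θ'=2.4930 (R=1.0000) → pose (2.3760, -0.3674, 2.4930)
step 5: θ'=4.3680 (R=-1.6000) → pose (4.8486, 0.3675, 4.3680)
step 6: θ'=3.9930 (R=3.0000) → pose (5.4158, 1.3314, 3.9930)

(5.4158, 1.3314, 3.9930)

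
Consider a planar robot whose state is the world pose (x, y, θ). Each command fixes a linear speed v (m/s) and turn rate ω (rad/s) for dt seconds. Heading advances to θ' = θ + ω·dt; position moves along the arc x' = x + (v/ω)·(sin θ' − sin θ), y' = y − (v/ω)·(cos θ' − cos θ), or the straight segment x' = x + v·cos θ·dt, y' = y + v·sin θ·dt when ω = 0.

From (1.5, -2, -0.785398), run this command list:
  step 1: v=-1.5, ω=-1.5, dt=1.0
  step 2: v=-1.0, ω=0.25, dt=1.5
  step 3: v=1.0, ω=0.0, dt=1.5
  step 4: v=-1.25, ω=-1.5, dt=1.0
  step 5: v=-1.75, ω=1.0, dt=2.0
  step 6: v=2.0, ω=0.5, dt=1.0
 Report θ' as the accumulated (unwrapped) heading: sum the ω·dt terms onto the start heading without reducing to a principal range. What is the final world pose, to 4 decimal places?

(5.6912, -0.0855, -0.9104)

step 1: θ'=-2.2854 (R=1.0000) → pose (1.4518, -0.6376, -2.2854)
step 2: θ'=-1.9104 (R=-4.0000) → pose (2.2019, 0.6512, -1.9104)
step 3: θ'=-1.9104 (straight) → pose (1.7022, -0.7631, -1.9104)
step 4: θ'=-3.4104 (R=0.8333) → pose (2.7093, -0.2373, -3.4104)
step 5: θ'=-1.4104 (R=-1.7500) → pose (4.9016, 1.7294, -1.4104)
step 6: θ'=-0.9104 (R=4.0000) → pose (5.6912, -0.0855, -0.9104)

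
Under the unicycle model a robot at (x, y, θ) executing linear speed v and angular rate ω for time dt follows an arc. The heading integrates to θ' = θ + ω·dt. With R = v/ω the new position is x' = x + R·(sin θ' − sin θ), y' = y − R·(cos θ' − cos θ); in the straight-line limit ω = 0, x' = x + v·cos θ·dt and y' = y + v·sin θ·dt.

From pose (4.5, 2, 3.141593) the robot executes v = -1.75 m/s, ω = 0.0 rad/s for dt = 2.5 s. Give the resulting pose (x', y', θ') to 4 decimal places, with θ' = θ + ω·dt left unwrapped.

θ' = 3.1416 + 0.0·2.5 = 3.1416
ω = 0 → straight: x' = 4.5 + -1.75·cos(3.1416)·2.5 = 8.8750
y' = 2 + -1.75·sin(3.1416)·2.5 = 2.0000

(8.8750, 2.0000, 3.1416)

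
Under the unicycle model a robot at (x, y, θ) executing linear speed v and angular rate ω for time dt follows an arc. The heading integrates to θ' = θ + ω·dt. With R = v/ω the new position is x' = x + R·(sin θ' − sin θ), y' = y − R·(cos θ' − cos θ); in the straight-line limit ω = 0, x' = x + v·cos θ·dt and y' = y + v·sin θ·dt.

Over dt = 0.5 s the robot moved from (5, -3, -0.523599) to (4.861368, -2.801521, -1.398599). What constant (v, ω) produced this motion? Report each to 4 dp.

Δθ = -1.398599 − -0.523599 = -0.875000
ω = Δθ/dt = -0.875000/0.5 = -1.7500
R = −Δy/(cos θ' − cos θ) = 0.2857
v = R·ω = 0.2857·-1.7500 = -0.5000

v = -0.5000, ω = -1.7500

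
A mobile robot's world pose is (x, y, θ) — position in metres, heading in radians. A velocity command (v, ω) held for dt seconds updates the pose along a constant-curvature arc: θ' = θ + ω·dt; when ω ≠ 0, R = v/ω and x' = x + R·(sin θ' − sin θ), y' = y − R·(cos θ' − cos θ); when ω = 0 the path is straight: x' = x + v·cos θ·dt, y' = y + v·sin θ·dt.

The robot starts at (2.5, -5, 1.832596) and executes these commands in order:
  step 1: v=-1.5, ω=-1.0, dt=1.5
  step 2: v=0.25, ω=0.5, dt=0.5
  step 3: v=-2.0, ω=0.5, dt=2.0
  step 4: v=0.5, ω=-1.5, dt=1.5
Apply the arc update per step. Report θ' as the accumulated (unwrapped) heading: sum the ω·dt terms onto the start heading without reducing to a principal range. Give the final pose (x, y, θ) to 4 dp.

(0.3934, -9.8725, -0.6674)

step 1: θ'=0.3326 (R=1.5000) → pose (1.5409, -6.8060, 0.3326)
step 2: θ'=0.5826 (R=0.5000) → pose (1.6527, -6.7509, 0.5826)
step 3: θ'=1.5826 (R=-4.0000) → pose (-0.1462, -10.1383, 1.5826)
step 4: θ'=-0.6674 (R=-0.3333) → pose (0.3934, -9.8725, -0.6674)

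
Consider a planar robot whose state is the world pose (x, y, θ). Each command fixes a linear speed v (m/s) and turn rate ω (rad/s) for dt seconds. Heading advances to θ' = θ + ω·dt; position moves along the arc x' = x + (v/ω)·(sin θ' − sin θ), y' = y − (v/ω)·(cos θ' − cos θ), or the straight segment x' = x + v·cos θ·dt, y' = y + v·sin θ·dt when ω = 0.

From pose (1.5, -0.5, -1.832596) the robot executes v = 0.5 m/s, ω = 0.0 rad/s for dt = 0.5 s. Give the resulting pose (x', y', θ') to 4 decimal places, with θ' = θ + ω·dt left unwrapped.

θ' = -1.8326 + 0.0·0.5 = -1.8326
ω = 0 → straight: x' = 1.5 + 0.5·cos(-1.8326)·0.5 = 1.4353
y' = -0.5 + 0.5·sin(-1.8326)·0.5 = -0.7415

(1.4353, -0.7415, -1.8326)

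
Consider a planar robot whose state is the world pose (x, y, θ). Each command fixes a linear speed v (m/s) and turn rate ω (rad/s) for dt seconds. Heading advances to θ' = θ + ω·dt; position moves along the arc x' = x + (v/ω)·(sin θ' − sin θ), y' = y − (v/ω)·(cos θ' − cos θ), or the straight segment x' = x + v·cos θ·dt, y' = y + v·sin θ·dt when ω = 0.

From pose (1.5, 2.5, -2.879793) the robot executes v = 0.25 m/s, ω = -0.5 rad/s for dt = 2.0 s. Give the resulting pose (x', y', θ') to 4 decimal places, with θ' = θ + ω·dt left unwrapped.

(1.0341, 2.6131, -3.8798)

θ' = -2.8798 + -0.5·2.0 = -3.8798
R = v/ω = 0.25/-0.5 = -0.5000
x' = 1.5 + -0.5000·(sin -3.8798 − sin -2.8798) = 1.0341
y' = 2.5 − -0.5000·(cos -3.8798 − cos -2.8798) = 2.6131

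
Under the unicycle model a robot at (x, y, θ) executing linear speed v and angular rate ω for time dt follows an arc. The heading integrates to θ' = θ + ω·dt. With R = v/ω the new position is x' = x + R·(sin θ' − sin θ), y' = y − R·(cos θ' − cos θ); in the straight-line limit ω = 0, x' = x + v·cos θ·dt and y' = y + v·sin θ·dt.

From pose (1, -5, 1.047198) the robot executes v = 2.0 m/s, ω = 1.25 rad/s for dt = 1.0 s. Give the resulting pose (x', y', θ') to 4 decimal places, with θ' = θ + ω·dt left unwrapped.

(0.8105, -3.1373, 2.2972)

θ' = 1.0472 + 1.25·1.0 = 2.2972
R = v/ω = 2.0/1.25 = 1.6000
x' = 1 + 1.6000·(sin 2.2972 − sin 1.0472) = 0.8105
y' = -5 − 1.6000·(cos 2.2972 − cos 1.0472) = -3.1373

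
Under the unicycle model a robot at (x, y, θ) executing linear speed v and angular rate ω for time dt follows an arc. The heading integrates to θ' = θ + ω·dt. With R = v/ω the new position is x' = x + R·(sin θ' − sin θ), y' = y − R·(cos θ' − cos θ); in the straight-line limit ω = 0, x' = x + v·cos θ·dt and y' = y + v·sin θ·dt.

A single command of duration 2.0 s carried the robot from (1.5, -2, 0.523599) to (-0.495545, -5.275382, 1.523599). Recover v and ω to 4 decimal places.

v = -2.0000, ω = 0.5000

Δθ = 1.523599 − 0.523599 = 1.000000
ω = Δθ/dt = 1.000000/2.0 = 0.5000
R = −Δy/(cos θ' − cos θ) = -4.0000
v = R·ω = -4.0000·0.5000 = -2.0000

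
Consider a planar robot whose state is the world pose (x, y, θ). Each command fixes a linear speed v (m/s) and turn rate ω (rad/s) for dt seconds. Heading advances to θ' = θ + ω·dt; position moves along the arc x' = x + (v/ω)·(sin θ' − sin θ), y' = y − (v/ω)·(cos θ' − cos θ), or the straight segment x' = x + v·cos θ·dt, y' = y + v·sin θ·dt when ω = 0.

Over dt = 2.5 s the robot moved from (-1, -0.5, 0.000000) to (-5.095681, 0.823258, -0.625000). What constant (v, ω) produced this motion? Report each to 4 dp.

Δθ = -0.625000 − 0.000000 = -0.625000
ω = Δθ/dt = -0.625000/2.5 = -0.2500
R = Δx/(sin θ' − sin θ) = 7.0000
v = R·ω = 7.0000·-0.2500 = -1.7500

v = -1.7500, ω = -0.2500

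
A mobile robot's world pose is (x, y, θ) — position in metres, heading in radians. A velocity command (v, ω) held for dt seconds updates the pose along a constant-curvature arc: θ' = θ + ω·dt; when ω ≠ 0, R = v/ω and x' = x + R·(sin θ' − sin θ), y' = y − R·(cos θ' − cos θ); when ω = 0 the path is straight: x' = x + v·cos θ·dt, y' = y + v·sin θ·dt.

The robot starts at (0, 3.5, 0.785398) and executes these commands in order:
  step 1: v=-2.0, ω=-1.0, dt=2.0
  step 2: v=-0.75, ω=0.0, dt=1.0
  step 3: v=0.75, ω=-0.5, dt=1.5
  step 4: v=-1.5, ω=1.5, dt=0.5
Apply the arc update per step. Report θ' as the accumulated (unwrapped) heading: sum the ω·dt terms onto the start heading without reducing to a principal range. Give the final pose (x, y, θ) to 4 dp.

step 1: θ'=-1.2146 (R=2.0000) → pose (-3.2887, 4.2168, -1.2146)
step 2: θ'=-1.2146 (straight) → pose (-3.5502, 4.9197, -1.2146)
step 3: θ'=-1.9646 (R=-1.5000) → pose (-3.5709, 3.8211, -1.9646)
step 4: θ'=-1.2146 (R=-1.0000) → pose (-3.5571, 4.5535, -1.2146)

(-3.5571, 4.5535, -1.2146)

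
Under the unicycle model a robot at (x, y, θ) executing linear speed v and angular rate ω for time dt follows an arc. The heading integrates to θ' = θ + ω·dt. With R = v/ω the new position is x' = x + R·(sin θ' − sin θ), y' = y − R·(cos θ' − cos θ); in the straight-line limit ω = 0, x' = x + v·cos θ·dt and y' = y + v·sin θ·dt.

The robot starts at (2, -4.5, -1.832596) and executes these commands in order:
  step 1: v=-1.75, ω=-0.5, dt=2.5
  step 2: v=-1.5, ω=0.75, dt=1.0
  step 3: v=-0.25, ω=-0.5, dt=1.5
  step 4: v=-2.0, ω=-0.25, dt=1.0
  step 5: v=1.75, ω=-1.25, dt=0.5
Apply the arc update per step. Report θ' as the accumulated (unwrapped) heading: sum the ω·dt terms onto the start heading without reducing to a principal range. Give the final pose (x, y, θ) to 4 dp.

(8.0724, -0.8581, -3.9576)

step 1: θ'=-3.0826 (R=3.5000) → pose (5.1744, -1.9120, -3.0826)
step 2: θ'=-2.3326 (R=-2.0000) → pose (6.5036, -1.2959, -2.3326)
step 3: θ'=-3.0826 (R=0.5000) → pose (6.8360, -1.1419, -3.0826)
step 4: θ'=-3.3326 (R=8.0000) → pose (8.8264, -1.2734, -3.3326)
step 5: θ'=-3.9576 (R=-1.4000) → pose (8.0724, -0.8581, -3.9576)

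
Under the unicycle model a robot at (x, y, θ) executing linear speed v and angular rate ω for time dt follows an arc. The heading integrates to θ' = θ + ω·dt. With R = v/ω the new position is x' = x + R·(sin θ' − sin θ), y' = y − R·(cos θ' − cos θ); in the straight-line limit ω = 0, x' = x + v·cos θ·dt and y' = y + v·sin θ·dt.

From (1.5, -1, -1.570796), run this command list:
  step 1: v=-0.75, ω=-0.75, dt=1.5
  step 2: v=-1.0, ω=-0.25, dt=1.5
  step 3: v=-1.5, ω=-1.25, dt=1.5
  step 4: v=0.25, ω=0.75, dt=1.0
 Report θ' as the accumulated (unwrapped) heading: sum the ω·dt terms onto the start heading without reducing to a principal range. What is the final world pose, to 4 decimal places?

step 1: θ'=-2.6958 (R=1.0000) → pose (2.0688, -0.0977, -2.6958)
step 2: θ'=-3.0708 (R=4.0000) → pose (3.5106, 0.2832, -3.0708)
step 3: θ'=-4.9458 (R=1.2000) → pose (4.7629, -1.1914, -4.9458)
step 4: θ'=-4.1958 (R=0.3333) → pose (4.7285, -0.9496, -4.1958)

(4.7285, -0.9496, -4.1958)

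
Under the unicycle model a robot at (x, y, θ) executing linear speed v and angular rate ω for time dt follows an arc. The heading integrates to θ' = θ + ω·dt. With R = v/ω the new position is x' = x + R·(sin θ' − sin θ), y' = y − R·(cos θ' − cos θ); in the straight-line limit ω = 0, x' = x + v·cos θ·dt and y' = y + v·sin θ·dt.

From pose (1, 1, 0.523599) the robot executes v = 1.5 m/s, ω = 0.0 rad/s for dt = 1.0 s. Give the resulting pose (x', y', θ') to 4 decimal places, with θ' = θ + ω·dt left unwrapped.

(2.2990, 1.7500, 0.5236)

θ' = 0.5236 + 0.0·1.0 = 0.5236
ω = 0 → straight: x' = 1 + 1.5·cos(0.5236)·1.0 = 2.2990
y' = 1 + 1.5·sin(0.5236)·1.0 = 1.7500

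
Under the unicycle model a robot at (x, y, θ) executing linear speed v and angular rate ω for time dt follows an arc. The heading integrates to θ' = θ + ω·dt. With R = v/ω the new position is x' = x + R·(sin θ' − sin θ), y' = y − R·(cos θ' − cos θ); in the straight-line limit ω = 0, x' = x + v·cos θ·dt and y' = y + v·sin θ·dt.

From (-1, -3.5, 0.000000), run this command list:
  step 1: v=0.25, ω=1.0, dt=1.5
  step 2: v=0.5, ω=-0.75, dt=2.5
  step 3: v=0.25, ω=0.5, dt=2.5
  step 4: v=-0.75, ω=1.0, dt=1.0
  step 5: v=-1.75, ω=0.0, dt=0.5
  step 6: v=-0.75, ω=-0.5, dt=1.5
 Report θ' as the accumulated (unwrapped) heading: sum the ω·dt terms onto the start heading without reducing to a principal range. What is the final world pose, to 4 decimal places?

(0.7699, -5.1860, 1.1250)

step 1: θ'=1.5000 (R=0.2500) → pose (-0.7506, -3.2677, 1.5000)
step 2: θ'=-0.3750 (R=-0.6667) → pose (0.1586, -2.6945, -0.3750)
step 3: θ'=0.8750 (R=0.5000) → pose (0.7255, -2.5497, 0.8750)
step 4: θ'=1.8750 (R=-0.7500) → pose (0.5856, -3.2551, 1.8750)
step 5: θ'=1.8750 (straight) → pose (0.8476, -4.0900, 1.8750)
step 6: θ'=1.1250 (R=1.5000) → pose (0.7699, -5.1860, 1.1250)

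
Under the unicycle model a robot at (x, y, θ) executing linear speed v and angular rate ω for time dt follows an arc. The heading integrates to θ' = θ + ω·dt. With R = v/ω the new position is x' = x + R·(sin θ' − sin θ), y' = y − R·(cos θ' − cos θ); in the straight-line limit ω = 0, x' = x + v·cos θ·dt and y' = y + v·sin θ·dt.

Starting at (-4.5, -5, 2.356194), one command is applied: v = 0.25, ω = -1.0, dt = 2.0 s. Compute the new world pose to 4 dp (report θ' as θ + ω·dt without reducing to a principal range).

θ' = 2.3562 + -1.0·2.0 = 0.3562
R = v/ω = 0.25/-1.0 = -0.2500
x' = -4.5 + -0.2500·(sin 0.3562 − sin 2.3562) = -4.4104
y' = -5 − -0.2500·(cos 0.3562 − cos 2.3562) = -4.5889

(-4.4104, -4.5889, 0.3562)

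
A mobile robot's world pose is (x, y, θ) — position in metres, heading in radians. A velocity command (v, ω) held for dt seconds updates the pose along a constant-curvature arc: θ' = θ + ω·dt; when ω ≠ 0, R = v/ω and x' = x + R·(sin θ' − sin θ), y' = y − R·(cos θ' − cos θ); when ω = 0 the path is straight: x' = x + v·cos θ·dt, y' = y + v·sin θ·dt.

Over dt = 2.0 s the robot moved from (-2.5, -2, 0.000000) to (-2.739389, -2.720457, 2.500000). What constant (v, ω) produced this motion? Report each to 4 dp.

Δθ = 2.500000 − 0.000000 = 2.500000
ω = Δθ/dt = 2.500000/2.0 = 1.2500
R = −Δy/(cos θ' − cos θ) = -0.4000
v = R·ω = -0.4000·1.2500 = -0.5000

v = -0.5000, ω = 1.2500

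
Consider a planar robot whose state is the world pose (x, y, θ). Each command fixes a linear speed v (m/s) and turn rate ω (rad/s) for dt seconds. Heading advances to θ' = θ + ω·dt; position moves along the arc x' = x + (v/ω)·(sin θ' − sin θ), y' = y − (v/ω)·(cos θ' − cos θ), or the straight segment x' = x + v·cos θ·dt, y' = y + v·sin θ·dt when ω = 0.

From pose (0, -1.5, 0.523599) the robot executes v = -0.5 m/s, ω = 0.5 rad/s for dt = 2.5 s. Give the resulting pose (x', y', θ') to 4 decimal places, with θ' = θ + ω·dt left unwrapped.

(-0.4795, -2.5674, 1.7736)

θ' = 0.5236 + 0.5·2.5 = 1.7736
R = v/ω = -0.5/0.5 = -1.0000
x' = 0 + -1.0000·(sin 1.7736 − sin 0.5236) = -0.4795
y' = -1.5 − -1.0000·(cos 1.7736 − cos 0.5236) = -2.5674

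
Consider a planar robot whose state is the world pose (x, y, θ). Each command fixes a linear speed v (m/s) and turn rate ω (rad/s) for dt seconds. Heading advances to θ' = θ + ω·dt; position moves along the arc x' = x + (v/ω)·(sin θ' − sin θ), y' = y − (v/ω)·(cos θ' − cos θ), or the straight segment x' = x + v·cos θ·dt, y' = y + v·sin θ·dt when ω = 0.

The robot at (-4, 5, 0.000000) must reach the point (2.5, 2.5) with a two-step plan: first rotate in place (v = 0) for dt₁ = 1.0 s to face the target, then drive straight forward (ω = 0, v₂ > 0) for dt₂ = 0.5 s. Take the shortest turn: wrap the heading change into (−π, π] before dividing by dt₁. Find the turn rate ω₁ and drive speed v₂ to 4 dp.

ω₁ = -0.3672, v₂ = 13.9284

heading to target = atan2(2.5−5, 2.5−-4) = -0.3672
Δθ = wrap(-0.3672 − 0.0000) = -0.3672; ω₁ = Δθ/dt₁ = -0.3672
distance = √((2.5−-4)² + (2.5−5)²) = 6.9642; v₂ = distance/dt₂ = 13.9284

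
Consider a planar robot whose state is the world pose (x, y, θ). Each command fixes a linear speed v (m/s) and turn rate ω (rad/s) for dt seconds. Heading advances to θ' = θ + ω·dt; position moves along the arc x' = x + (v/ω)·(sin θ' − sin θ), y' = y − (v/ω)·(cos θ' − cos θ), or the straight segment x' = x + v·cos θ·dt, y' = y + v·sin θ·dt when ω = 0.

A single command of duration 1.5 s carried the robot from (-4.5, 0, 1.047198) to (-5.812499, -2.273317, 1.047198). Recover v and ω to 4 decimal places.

Δθ = 1.047198 − 1.047198 = 0.000000
ω = Δθ/dt = 0.000000/1.5 = 0.0000
ω = 0 → v = (Δx·cos θ + Δy·sin θ)/dt = -1.7500

v = -1.7500, ω = 0.0000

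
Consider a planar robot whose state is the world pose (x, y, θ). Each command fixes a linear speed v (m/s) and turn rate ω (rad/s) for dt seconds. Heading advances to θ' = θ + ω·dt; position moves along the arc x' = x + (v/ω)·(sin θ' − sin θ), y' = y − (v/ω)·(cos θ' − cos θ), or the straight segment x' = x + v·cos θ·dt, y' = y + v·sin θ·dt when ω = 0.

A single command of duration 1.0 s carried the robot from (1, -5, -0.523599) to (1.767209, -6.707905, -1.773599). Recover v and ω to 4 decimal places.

v = 2.0000, ω = -1.2500

Δθ = -1.773599 − -0.523599 = -1.250000
ω = Δθ/dt = -1.250000/1.0 = -1.2500
R = −Δy/(cos θ' − cos θ) = -1.6000
v = R·ω = -1.6000·-1.2500 = 2.0000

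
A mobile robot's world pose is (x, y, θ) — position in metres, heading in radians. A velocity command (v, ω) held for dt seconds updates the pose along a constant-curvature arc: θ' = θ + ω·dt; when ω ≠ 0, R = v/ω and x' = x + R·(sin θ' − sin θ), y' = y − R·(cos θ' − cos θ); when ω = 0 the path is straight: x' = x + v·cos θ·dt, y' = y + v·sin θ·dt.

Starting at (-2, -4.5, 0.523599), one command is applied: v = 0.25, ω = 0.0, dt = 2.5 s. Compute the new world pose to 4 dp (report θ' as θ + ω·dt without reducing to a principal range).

θ' = 0.5236 + 0.0·2.5 = 0.5236
ω = 0 → straight: x' = -2 + 0.25·cos(0.5236)·2.5 = -1.4587
y' = -4.5 + 0.25·sin(0.5236)·2.5 = -4.1875

(-1.4587, -4.1875, 0.5236)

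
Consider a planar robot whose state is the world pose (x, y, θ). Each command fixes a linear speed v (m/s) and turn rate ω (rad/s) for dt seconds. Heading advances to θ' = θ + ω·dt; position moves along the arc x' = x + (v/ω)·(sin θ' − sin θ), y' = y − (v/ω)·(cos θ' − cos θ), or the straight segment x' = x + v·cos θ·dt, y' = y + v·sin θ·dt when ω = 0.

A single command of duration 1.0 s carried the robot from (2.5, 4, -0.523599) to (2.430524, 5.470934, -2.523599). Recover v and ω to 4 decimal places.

v = -1.7500, ω = -2.0000

Δθ = -2.523599 − -0.523599 = -2.000000
ω = Δθ/dt = -2.000000/1.0 = -2.0000
R = −Δy/(cos θ' − cos θ) = 0.8750
v = R·ω = 0.8750·-2.0000 = -1.7500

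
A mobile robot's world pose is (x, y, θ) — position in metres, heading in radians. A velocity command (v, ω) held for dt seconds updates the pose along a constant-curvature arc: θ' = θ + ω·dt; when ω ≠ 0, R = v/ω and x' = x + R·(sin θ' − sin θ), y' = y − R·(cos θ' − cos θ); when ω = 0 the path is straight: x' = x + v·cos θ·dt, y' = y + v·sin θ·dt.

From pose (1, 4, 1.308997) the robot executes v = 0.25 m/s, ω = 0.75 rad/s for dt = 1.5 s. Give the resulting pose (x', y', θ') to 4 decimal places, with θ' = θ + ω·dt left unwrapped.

(0.8947, 4.3396, 2.4340)

θ' = 1.3090 + 0.75·1.5 = 2.4340
R = v/ω = 0.25/0.75 = 0.3333
x' = 1 + 0.3333·(sin 2.4340 − sin 1.3090) = 0.8947
y' = 4 − 0.3333·(cos 2.4340 − cos 1.3090) = 4.3396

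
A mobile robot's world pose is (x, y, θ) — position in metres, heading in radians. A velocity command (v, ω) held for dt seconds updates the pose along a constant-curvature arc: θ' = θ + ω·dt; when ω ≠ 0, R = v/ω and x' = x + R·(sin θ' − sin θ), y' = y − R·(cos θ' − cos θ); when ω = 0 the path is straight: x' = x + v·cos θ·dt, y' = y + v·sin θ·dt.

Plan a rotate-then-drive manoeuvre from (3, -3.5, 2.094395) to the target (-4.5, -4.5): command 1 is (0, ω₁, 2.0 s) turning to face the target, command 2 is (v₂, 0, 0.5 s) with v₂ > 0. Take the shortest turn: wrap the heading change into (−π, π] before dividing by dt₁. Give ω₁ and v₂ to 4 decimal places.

ω₁ = 0.5899, v₂ = 15.1327

heading to target = atan2(-4.5−-3.5, -4.5−3) = -3.0090
Δθ = wrap(-3.0090 − 2.0944) = 1.1797; ω₁ = Δθ/dt₁ = 0.5899
distance = √((-4.5−3)² + (-4.5−-3.5)²) = 7.5664; v₂ = distance/dt₂ = 15.1327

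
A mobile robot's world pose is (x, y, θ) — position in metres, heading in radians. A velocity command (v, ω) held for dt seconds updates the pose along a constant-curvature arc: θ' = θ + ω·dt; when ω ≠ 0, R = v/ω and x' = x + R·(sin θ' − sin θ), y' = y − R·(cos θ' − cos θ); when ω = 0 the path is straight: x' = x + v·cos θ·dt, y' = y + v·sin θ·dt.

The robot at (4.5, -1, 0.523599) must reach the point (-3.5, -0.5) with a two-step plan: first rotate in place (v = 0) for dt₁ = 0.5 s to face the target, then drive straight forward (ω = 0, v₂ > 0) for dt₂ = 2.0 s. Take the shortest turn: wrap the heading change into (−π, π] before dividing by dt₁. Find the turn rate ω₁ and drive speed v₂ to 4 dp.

heading to target = atan2(-0.5−-1, -3.5−4.5) = 3.0792
Δθ = wrap(3.0792 − 0.5236) = 2.5556; ω₁ = Δθ/dt₁ = 5.1111
distance = √((-3.5−4.5)² + (-0.5−-1)²) = 8.0156; v₂ = distance/dt₂ = 4.0078

ω₁ = 5.1111, v₂ = 4.0078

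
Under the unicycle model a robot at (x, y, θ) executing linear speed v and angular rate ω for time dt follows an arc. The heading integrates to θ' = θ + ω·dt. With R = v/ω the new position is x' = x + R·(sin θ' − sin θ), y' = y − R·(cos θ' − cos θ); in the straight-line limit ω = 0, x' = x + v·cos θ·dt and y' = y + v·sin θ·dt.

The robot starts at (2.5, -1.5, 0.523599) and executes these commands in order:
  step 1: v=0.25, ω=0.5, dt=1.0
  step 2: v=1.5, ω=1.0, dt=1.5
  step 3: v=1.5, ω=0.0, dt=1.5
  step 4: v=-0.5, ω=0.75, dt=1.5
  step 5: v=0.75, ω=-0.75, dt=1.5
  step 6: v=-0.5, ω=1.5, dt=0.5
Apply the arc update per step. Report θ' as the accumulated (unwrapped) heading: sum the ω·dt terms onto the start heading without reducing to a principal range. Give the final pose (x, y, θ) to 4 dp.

(0.3133, 1.9405, 3.2736)

step 1: θ'=1.0236 (R=0.5000) → pose (2.6770, -1.3271, 1.0236)
step 2: θ'=2.5236 (R=1.5000) → pose (2.2651, 0.6759, 2.5236)
step 3: θ'=2.5236 (straight) → pose (0.4313, 1.9795, 2.5236)
step 4: θ'=3.6486 (R=-0.6667) → pose (1.1412, 1.9401, 3.6486)
step 5: θ'=2.5236 (R=-1.0000) → pose (0.0763, 1.9992, 2.5236)
step 6: θ'=3.2736 (R=-0.3333) → pose (0.3133, 1.9405, 3.2736)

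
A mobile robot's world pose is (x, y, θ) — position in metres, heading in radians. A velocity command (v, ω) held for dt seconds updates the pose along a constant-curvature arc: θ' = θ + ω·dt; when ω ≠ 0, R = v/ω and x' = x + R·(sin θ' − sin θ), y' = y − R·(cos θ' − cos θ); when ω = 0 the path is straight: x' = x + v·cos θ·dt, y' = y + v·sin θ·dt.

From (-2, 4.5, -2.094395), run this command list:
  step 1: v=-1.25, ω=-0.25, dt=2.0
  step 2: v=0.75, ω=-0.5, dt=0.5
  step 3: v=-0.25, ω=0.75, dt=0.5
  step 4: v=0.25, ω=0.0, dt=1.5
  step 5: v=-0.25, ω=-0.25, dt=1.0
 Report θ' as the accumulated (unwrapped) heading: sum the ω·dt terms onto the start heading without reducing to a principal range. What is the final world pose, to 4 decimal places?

(-0.5831, 6.0708, -2.7194)

step 1: θ'=-2.5944 (R=5.0000) → pose (-0.2714, 6.2699, -2.5944)
step 2: θ'=-2.8444 (R=-1.5000) → pose (-0.6125, 6.1167, -2.8444)
step 3: θ'=-2.4694 (R=-0.3333) → pose (-0.5026, 6.1746, -2.4694)
step 4: θ'=-2.4694 (straight) → pose (-0.7960, 5.9411, -2.4694)
step 5: θ'=-2.7194 (R=1.0000) → pose (-0.5831, 6.0708, -2.7194)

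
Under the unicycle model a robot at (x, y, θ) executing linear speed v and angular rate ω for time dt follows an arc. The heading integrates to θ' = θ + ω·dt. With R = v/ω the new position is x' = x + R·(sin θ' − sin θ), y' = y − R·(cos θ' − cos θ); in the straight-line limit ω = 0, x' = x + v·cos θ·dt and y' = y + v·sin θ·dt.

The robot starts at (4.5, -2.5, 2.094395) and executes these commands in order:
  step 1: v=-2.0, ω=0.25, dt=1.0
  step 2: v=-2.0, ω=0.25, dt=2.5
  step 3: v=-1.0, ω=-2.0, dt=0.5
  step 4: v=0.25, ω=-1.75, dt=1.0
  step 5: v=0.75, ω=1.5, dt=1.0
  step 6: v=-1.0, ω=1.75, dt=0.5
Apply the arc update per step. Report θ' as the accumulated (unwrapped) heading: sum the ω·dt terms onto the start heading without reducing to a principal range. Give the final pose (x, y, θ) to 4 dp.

(11.1866, -6.3267, 2.5944)

step 1: θ'=2.3444 (R=-8.0000) → pose (5.7050, -4.0897, 2.3444)
step 2: θ'=2.9694 (R=-8.0000) → pose (10.0574, -6.3817, 2.9694)
step 3: θ'=1.9694 (R=0.5000) → pose (10.4325, -6.6802, 1.9694)
step 4: θ'=0.2194 (R=-0.1429) → pose (10.5331, -6.4853, 0.2194)
step 5: θ'=1.7194 (R=0.5000) → pose (10.9188, -5.9233, 1.7194)
step 6: θ'=2.5944 (R=-0.5714) → pose (11.1866, -6.3267, 2.5944)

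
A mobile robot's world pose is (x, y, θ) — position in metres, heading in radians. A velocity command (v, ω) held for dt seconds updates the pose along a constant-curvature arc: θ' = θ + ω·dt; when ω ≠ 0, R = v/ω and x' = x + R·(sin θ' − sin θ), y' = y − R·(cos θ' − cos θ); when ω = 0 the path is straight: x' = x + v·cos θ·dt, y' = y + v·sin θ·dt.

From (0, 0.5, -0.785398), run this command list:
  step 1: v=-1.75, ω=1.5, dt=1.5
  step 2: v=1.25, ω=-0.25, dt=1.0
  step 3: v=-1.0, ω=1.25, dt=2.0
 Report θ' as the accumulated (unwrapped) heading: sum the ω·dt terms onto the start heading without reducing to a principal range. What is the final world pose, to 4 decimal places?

(-0.5159, 0.0611, 3.7146)

step 1: θ'=1.4646 (R=-1.1667) → pose (-1.9851, -0.2013, 1.4646)
step 2: θ'=1.2146 (R=-5.0000) → pose (-1.6994, 1.0123, 1.2146)
step 3: θ'=3.7146 (R=-0.8000) → pose (-0.5159, 0.0611, 3.7146)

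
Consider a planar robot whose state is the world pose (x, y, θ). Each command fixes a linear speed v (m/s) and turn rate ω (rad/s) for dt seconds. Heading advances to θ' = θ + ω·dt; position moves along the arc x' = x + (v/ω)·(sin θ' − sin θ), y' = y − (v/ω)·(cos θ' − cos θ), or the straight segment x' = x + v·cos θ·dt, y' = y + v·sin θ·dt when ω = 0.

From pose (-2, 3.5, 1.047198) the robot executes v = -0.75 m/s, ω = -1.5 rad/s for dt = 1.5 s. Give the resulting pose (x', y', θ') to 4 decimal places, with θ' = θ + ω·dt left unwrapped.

(-2.8995, 3.5701, -1.2028)

θ' = 1.0472 + -1.5·1.5 = -1.2028
R = v/ω = -0.75/-1.5 = 0.5000
x' = -2 + 0.5000·(sin -1.2028 − sin 1.0472) = -2.8995
y' = 3.5 − 0.5000·(cos -1.2028 − cos 1.0472) = 3.5701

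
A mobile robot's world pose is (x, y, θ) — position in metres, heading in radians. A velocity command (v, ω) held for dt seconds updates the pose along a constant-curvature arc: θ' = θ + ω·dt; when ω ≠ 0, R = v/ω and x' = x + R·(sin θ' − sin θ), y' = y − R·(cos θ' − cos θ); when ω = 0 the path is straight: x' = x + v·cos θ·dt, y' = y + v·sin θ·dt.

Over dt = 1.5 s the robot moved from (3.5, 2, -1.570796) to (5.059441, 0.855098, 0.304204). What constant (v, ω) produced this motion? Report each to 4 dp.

Δθ = 0.304204 − -1.570796 = 1.875000
ω = Δθ/dt = 1.875000/1.5 = 1.2500
R = Δx/(sin θ' − sin θ) = 1.2000
v = R·ω = 1.2000·1.2500 = 1.5000

v = 1.5000, ω = 1.2500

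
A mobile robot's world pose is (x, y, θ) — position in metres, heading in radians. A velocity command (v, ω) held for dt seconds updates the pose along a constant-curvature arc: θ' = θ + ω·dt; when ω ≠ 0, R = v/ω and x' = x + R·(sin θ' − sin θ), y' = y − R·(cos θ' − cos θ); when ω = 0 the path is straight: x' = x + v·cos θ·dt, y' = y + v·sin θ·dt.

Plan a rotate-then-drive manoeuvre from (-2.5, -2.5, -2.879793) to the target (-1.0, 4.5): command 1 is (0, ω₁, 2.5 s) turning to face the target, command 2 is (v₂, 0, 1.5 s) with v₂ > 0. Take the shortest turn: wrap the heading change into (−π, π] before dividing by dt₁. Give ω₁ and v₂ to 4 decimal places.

ω₁ = -0.8175, v₂ = 4.7726

heading to target = atan2(4.5−-2.5, -1−-2.5) = 1.3597
Δθ = wrap(1.3597 − -2.8798) = -2.0437; ω₁ = Δθ/dt₁ = -0.8175
distance = √((-1−-2.5)² + (4.5−-2.5)²) = 7.1589; v₂ = distance/dt₂ = 4.7726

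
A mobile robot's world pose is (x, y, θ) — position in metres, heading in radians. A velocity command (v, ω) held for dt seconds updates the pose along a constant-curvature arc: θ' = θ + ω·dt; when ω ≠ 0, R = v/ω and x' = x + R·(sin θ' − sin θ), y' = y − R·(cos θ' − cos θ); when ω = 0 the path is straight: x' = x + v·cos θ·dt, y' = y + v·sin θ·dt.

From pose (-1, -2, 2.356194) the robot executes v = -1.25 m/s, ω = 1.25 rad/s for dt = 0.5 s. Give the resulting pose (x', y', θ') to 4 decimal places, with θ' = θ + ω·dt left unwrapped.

θ' = 2.3562 + 1.25·0.5 = 2.9812
R = v/ω = -1.25/1.25 = -1.0000
x' = -1 + -1.0000·(sin 2.9812 − sin 2.3562) = -0.4526
y' = -2 − -1.0000·(cos 2.9812 − cos 2.3562) = -2.2801

(-0.4526, -2.2801, 2.9812)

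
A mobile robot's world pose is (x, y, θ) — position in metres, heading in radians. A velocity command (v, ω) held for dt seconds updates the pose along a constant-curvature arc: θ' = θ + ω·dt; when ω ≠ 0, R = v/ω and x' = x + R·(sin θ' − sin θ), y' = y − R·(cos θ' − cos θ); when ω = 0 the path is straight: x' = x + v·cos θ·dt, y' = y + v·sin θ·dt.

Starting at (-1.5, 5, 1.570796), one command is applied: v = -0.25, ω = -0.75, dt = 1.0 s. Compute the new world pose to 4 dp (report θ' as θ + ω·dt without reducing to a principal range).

(-1.5894, 4.7728, 0.8208)

θ' = 1.5708 + -0.75·1.0 = 0.8208
R = v/ω = -0.25/-0.75 = 0.3333
x' = -1.5 + 0.3333·(sin 0.8208 − sin 1.5708) = -1.5894
y' = 5 − 0.3333·(cos 0.8208 − cos 1.5708) = 4.7728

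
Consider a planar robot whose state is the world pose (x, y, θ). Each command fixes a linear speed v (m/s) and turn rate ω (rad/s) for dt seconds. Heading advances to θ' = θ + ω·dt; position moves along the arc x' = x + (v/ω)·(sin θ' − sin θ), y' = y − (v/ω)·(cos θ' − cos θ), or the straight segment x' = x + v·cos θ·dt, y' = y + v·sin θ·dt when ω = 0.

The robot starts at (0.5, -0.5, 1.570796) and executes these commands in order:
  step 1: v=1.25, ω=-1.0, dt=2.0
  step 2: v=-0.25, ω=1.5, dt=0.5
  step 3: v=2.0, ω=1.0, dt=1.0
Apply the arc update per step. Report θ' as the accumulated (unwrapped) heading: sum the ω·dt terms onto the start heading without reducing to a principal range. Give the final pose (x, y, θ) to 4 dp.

(3.4555, 2.0464, 1.3208)

step 1: θ'=-0.4292 (R=-1.2500) → pose (2.2702, 0.6366, -0.4292)
step 2: θ'=0.3208 (R=-0.1667) → pose (2.1483, 0.6432, 0.3208)
step 3: θ'=1.3208 (R=2.0000) → pose (3.4555, 2.0464, 1.3208)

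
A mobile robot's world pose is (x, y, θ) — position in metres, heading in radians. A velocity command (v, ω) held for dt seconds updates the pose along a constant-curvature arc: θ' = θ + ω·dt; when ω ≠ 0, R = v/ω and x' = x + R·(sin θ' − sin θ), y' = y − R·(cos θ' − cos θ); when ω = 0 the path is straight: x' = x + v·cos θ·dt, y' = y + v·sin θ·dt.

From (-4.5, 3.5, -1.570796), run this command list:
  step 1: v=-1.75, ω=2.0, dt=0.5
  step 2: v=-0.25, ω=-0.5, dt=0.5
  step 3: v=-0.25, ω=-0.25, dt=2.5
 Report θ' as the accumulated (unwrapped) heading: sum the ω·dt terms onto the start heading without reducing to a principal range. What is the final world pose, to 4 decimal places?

(-5.2584, 4.8732, -1.4458)

step 1: θ'=-0.5708 (R=-0.8750) → pose (-4.9022, 4.2363, -0.5708)
step 2: θ'=-0.8208 (R=0.5000) → pose (-4.9979, 4.3162, -0.8208)
step 3: θ'=-1.4458 (R=1.0000) → pose (-5.2584, 4.8732, -1.4458)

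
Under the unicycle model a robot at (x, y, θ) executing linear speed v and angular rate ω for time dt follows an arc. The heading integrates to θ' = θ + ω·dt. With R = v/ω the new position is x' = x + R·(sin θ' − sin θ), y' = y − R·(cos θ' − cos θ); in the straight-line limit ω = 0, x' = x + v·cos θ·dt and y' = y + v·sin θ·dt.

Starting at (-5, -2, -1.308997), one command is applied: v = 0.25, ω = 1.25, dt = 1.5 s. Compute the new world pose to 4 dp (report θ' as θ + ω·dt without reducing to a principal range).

(-4.6996, -2.1170, 0.5660)

θ' = -1.3090 + 1.25·1.5 = 0.5660
R = v/ω = 0.25/1.25 = 0.2000
x' = -5 + 0.2000·(sin 0.5660 − sin -1.3090) = -4.6996
y' = -2 − 0.2000·(cos 0.5660 − cos -1.3090) = -2.1170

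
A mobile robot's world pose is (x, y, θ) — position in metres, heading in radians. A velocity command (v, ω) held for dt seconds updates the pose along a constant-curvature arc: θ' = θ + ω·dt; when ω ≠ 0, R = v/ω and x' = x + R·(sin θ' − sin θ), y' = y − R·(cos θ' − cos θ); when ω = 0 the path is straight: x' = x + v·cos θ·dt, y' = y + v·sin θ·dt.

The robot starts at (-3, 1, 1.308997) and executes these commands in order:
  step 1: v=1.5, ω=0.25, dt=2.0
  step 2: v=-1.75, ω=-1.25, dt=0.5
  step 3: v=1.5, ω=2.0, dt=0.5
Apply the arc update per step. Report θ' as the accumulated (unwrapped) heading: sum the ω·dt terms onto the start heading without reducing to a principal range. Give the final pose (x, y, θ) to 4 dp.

step 1: θ'=1.8090 (R=6.0000) → pose (-2.9650, 3.9686, 1.8090)
step 2: θ'=1.1840 (R=1.4000) → pose (-3.0289, 3.1102, 1.1840)
step 3: θ'=2.1840 (R=0.7500) → pose (-3.1101, 3.8247, 2.1840)

(-3.1101, 3.8247, 2.1840)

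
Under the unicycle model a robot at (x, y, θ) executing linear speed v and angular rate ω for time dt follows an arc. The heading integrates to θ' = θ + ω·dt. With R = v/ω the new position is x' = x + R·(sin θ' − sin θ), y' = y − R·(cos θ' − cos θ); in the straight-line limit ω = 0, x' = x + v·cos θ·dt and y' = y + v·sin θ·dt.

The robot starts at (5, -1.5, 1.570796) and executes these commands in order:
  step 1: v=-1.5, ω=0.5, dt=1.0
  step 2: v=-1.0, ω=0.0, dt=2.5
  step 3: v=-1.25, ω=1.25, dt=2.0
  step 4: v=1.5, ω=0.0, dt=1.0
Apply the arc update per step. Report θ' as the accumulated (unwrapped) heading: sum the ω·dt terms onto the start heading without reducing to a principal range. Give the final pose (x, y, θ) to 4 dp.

step 1: θ'=2.0708 (R=-3.0000) → pose (5.3673, -2.9383, 2.0708)
step 2: θ'=2.0708 (straight) → pose (6.5658, -5.1322, 2.0708)
step 3: θ'=4.5708 (R=-1.0000) → pose (8.4334, -4.7939, 4.5708)
step 4: θ'=4.5708 (straight) → pose (8.2217, -6.2789, 4.5708)

(8.2217, -6.2789, 4.5708)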